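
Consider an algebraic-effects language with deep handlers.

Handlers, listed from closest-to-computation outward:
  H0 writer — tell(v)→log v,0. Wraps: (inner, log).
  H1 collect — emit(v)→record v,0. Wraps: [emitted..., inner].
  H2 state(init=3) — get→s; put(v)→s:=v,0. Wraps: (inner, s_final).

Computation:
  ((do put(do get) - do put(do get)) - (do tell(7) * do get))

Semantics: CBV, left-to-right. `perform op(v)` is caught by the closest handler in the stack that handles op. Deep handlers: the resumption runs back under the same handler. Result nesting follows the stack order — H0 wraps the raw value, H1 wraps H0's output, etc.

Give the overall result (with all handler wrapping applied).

Working:
get @ H2 ⇒ 3
put(3) @ H2 ⇒ s:=3
get @ H2 ⇒ 3
put(3) @ H2 ⇒ s:=3
tell(7) @ H0 ⇒ log+=7
get @ H2 ⇒ 3
H0 returns (0, (7))
H1 returns [(0, (7))]
H2 returns ([(0, (7))], 3)
= ([(0, (7))], 3)

Answer: ([(0, (7))], 3)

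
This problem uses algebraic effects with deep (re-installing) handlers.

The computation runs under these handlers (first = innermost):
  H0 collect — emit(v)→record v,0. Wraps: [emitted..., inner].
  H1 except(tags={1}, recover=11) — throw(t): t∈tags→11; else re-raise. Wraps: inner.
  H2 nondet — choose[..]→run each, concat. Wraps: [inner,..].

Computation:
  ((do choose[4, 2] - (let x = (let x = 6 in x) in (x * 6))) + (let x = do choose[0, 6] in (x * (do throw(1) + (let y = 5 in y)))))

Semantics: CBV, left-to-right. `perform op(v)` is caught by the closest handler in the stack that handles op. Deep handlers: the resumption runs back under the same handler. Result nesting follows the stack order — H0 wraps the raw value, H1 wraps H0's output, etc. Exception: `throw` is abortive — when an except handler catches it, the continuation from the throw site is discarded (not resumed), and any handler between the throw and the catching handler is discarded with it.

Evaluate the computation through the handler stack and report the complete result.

Step-by-step:
choose[4, 2] @ H2
  branch[0] choose=4:
    choose[0, 6] @ H2
      branch[0] choose=0:
        throw(1) @ H1 caught ⇒ 11
        H2 returns [11]
      branch[1] choose=6:
        throw(1) @ H1 caught ⇒ 11
        H2 returns [11]
  branch[1] choose=2:
    choose[0, 6] @ H2
      branch[0] choose=0:
        throw(1) @ H1 caught ⇒ 11
        H2 returns [11]
      branch[1] choose=6:
        throw(1) @ H1 caught ⇒ 11
        H2 returns [11]
= [11, 11, 11, 11]

Answer: [11, 11, 11, 11]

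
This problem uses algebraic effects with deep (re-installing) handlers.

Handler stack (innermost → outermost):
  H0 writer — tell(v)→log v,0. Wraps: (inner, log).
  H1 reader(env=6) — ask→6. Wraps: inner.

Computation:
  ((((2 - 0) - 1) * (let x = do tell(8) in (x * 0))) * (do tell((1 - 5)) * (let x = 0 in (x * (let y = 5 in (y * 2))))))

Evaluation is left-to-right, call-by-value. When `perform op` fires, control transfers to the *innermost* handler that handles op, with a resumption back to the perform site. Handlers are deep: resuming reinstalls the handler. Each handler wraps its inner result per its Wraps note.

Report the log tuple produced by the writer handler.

Working:
tell(8) @ H0 ⇒ log+=8
tell(-4) @ H0 ⇒ log+=-4
H0 returns (0, (8, -4))
H1 returns (0, (8, -4))
= (0, (8, -4))

Answer: (8, -4)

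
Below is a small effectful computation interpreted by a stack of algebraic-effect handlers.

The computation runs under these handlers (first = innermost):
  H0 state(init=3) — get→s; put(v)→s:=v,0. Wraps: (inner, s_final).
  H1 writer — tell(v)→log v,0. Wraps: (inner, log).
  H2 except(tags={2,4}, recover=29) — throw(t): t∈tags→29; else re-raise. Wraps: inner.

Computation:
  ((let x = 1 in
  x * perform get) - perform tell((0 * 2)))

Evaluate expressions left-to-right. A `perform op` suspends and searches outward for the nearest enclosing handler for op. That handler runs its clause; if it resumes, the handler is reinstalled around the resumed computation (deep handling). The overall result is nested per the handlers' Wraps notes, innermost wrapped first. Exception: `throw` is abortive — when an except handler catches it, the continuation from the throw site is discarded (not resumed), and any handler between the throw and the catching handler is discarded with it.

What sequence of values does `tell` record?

Answer: (0)

Evaluation trace:
get @ H0 ⇒ 3
tell(0) @ H1 ⇒ log+=0
H0 returns (3, 3)
H1 returns ((3, 3), (0))
H2 returns ((3, 3), (0))
= ((3, 3), (0))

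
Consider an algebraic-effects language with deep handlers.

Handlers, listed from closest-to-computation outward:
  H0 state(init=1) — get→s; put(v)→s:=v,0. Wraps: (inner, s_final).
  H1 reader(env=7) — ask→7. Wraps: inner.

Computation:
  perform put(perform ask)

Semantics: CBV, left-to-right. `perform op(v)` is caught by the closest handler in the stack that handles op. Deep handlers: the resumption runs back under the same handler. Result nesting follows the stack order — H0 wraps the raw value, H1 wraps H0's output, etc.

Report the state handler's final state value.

Step-by-step:
ask @ H1 ⇒ 7
put(7) @ H0 ⇒ s:=7
H0 returns (0, 7)
H1 returns (0, 7)
= (0, 7)

Answer: 7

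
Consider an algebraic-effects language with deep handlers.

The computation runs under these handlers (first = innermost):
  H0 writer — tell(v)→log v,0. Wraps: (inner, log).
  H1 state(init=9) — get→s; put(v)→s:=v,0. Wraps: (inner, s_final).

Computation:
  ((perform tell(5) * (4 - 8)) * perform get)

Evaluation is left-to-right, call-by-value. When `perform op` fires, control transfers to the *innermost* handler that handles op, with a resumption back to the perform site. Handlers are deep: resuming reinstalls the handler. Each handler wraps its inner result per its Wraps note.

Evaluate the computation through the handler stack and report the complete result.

Answer: ((0, (5)), 9)

Evaluation trace:
tell(5) @ H0 ⇒ log+=5
get @ H1 ⇒ 9
H0 returns (0, (5))
H1 returns ((0, (5)), 9)
= ((0, (5)), 9)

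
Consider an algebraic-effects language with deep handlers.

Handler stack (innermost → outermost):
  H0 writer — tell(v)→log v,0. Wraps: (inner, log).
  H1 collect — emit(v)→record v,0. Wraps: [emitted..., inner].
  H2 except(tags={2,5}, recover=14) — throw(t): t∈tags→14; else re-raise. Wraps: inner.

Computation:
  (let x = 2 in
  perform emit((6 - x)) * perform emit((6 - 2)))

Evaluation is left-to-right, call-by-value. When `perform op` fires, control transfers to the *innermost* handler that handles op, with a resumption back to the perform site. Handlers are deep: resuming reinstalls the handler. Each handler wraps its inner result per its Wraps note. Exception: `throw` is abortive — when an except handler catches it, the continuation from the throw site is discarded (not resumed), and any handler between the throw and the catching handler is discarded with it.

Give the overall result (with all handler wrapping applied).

Answer: [4, 4, (0, ())]

Working:
emit(4) @ H1 ⇒ out+=4
emit(4) @ H1 ⇒ out+=4
H0 returns (0, ())
H1 returns [4, 4, (0, ())]
H2 returns [4, 4, (0, ())]
= [4, 4, (0, ())]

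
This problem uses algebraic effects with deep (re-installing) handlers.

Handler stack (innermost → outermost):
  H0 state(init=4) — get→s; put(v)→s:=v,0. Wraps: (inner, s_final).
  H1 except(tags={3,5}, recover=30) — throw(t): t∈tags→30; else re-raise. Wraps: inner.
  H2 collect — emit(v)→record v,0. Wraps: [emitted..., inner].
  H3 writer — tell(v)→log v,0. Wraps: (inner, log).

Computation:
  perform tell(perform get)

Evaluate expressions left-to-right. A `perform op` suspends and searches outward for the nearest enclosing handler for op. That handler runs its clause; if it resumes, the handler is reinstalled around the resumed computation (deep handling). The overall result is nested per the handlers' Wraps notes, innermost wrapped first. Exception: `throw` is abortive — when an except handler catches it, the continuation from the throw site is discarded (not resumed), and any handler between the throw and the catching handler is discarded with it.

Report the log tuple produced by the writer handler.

Step-by-step:
get @ H0 ⇒ 4
tell(4) @ H3 ⇒ log+=4
H0 returns (0, 4)
H1 returns (0, 4)
H2 returns [(0, 4)]
H3 returns ([(0, 4)], (4))
= ([(0, 4)], (4))

Answer: (4)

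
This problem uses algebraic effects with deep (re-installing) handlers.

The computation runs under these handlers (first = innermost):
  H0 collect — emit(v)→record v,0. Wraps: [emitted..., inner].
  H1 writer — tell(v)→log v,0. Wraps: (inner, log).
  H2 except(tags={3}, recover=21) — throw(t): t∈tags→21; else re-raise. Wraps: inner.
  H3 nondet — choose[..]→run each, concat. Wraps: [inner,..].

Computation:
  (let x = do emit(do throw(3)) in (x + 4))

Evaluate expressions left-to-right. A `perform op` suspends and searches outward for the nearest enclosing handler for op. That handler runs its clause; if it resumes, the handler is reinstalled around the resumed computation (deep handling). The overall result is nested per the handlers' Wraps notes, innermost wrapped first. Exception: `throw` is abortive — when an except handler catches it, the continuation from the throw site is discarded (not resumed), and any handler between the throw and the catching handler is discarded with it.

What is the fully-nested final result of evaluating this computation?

Answer: [21]

Evaluation trace:
throw(3) @ H2 caught ⇒ 21
H3 returns [21]
= [21]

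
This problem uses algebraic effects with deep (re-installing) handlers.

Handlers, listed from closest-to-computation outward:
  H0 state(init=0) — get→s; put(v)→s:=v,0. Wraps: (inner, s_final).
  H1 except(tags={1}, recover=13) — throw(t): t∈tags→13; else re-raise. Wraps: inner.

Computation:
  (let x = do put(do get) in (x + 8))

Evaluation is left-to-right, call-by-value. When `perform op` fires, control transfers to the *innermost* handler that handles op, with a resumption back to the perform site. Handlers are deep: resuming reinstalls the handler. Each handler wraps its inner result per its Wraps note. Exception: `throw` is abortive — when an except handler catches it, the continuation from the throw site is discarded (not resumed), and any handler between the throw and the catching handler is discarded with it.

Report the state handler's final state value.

Evaluation trace:
get @ H0 ⇒ 0
put(0) @ H0 ⇒ s:=0
H0 returns (8, 0)
H1 returns (8, 0)
= (8, 0)

Answer: 0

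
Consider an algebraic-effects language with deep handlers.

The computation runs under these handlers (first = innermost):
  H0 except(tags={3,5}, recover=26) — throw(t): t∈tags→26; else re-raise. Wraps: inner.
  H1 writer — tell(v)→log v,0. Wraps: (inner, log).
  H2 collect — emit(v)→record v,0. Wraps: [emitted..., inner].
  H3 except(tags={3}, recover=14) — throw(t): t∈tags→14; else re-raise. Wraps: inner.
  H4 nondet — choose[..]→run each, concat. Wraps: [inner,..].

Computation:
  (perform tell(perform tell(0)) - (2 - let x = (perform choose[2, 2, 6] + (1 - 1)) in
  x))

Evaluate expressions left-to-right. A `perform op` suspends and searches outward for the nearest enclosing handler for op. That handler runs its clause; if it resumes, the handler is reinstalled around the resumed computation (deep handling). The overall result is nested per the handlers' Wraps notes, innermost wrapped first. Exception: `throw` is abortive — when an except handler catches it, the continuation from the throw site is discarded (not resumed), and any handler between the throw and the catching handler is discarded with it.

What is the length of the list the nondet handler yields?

Working:
tell(0) @ H1 ⇒ log+=0
tell(0) @ H1 ⇒ log+=0
choose[2, 2, 6] @ H4
  branch[0] choose=2:
    H0 returns 0
    H1 returns (0, (0, 0))
    H2 returns [(0, (0, 0))]
    H3 returns [(0, (0, 0))]
    H4 returns [[(0, (0, 0))]]
  branch[1] choose=2:
    H0 returns 0
    H1 returns (0, (0, 0))
    H2 returns [(0, (0, 0))]
    H3 returns [(0, (0, 0))]
    H4 returns [[(0, (0, 0))]]
  branch[2] choose=6:
    H0 returns 4
    H1 returns (4, (0, 0))
    H2 returns [(4, (0, 0))]
    H3 returns [(4, (0, 0))]
    H4 returns [[(4, (0, 0))]]
= [[(0, (0, 0))], [(0, (0, 0))], [(4, (0, 0))]]

Answer: 3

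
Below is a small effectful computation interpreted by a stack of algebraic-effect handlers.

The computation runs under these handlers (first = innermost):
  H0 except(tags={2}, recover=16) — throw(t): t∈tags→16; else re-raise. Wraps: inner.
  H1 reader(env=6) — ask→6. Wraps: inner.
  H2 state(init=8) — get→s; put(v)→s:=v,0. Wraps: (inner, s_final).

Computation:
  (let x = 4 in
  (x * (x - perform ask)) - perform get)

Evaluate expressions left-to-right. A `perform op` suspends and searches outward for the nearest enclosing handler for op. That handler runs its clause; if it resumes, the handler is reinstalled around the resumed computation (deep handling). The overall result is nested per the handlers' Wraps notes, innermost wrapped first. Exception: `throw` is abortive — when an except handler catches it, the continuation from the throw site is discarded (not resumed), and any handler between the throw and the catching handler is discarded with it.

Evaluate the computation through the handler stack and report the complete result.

Answer: (-16, 8)

Evaluation trace:
ask @ H1 ⇒ 6
get @ H2 ⇒ 8
H0 returns -16
H1 returns -16
H2 returns (-16, 8)
= (-16, 8)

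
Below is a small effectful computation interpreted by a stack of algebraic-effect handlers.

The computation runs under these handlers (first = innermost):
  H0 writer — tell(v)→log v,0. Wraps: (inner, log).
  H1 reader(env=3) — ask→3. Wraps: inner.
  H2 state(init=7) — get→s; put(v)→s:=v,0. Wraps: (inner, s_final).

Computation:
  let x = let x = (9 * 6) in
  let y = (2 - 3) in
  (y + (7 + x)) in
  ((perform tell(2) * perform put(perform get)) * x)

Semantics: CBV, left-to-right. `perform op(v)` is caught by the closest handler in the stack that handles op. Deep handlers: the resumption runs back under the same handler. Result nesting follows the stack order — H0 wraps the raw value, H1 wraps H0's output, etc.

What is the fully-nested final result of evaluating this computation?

Working:
tell(2) @ H0 ⇒ log+=2
get @ H2 ⇒ 7
put(7) @ H2 ⇒ s:=7
H0 returns (0, (2))
H1 returns (0, (2))
H2 returns ((0, (2)), 7)
= ((0, (2)), 7)

Answer: ((0, (2)), 7)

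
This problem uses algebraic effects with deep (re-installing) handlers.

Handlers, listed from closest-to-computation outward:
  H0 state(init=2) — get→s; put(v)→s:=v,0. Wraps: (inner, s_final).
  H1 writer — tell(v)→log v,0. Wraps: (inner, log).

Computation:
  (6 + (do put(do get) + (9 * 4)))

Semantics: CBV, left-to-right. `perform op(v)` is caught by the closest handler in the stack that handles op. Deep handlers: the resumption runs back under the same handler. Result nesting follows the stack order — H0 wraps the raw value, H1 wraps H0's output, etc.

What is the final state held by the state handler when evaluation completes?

Answer: 2

Working:
get @ H0 ⇒ 2
put(2) @ H0 ⇒ s:=2
H0 returns (42, 2)
H1 returns ((42, 2), ())
= ((42, 2), ())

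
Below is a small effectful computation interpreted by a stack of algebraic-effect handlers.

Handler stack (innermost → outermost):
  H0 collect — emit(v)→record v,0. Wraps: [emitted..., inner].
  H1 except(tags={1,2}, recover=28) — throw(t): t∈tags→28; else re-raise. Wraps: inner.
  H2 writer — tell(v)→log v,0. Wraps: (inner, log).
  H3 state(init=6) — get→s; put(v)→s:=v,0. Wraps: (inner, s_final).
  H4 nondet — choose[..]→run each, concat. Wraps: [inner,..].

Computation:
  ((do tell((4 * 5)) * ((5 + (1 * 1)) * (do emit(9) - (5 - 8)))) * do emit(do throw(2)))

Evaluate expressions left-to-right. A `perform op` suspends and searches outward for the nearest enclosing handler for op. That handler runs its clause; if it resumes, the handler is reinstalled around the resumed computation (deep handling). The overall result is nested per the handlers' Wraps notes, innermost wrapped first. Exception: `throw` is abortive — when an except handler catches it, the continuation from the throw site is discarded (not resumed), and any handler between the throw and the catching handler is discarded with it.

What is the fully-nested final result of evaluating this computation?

Step-by-step:
tell(20) @ H2 ⇒ log+=20
emit(9) @ H0 ⇒ out+=9
throw(2) @ H1 caught ⇒ 28
H2 returns (28, (20))
H3 returns ((28, (20)), 6)
H4 returns [((28, (20)), 6)]
= [((28, (20)), 6)]

Answer: [((28, (20)), 6)]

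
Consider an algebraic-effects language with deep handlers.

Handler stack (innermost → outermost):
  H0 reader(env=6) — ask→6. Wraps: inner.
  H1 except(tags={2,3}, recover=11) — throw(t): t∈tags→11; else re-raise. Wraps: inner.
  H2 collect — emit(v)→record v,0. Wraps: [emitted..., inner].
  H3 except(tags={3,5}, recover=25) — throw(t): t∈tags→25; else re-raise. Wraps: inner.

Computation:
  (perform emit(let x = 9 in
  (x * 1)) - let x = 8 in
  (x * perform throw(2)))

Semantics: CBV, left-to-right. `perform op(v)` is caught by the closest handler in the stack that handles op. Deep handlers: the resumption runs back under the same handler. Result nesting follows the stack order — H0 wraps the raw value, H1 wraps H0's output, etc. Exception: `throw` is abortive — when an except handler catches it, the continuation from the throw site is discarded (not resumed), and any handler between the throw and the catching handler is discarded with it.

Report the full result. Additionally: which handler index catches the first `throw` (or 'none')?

Answer: [9, 11] ; first throw caught by: H1

Evaluation trace:
emit(9) @ H2 ⇒ out+=9
throw(2) @ H1 caught ⇒ 11
H2 returns [9, 11]
H3 returns [9, 11]
= [9, 11]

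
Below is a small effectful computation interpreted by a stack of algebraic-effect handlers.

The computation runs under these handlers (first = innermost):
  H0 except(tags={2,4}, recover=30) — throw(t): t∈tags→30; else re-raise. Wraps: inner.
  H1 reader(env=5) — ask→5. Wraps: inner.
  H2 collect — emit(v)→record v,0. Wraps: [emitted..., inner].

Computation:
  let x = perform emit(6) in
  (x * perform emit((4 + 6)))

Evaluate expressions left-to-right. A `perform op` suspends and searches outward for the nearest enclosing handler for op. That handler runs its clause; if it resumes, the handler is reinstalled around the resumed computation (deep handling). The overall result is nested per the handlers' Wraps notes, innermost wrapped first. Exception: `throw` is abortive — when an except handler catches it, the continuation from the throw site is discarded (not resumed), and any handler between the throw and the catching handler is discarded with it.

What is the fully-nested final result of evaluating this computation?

Evaluation trace:
emit(6) @ H2 ⇒ out+=6
emit(10) @ H2 ⇒ out+=10
H0 returns 0
H1 returns 0
H2 returns [6, 10, 0]
= [6, 10, 0]

Answer: [6, 10, 0]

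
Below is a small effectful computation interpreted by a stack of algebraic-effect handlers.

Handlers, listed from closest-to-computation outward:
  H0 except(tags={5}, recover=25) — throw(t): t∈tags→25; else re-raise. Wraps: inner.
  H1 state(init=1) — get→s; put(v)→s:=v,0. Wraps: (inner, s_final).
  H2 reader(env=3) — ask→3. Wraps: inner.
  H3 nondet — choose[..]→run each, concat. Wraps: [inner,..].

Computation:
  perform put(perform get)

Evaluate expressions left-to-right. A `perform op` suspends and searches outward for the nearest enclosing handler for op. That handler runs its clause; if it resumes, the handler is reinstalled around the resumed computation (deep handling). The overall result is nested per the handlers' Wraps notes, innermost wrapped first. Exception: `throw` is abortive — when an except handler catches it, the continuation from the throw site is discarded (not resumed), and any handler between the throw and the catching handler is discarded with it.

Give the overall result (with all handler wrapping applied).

Answer: [(0, 1)]

Evaluation trace:
get @ H1 ⇒ 1
put(1) @ H1 ⇒ s:=1
H0 returns 0
H1 returns (0, 1)
H2 returns (0, 1)
H3 returns [(0, 1)]
= [(0, 1)]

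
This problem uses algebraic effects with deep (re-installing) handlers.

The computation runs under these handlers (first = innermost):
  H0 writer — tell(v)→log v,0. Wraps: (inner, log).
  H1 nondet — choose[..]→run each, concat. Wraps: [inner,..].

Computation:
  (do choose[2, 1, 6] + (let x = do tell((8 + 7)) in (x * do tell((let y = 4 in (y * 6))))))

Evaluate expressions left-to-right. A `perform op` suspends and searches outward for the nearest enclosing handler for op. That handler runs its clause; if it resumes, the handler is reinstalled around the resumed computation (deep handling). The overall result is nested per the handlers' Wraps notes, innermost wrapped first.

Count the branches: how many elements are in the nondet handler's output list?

Answer: 3

Evaluation trace:
choose[2, 1, 6] @ H1
  branch[0] choose=2:
    tell(15) @ H0 ⇒ log+=15
    tell(24) @ H0 ⇒ log+=24
    H0 returns (2, (15, 24))
    H1 returns [(2, (15, 24))]
  branch[1] choose=1:
    tell(15) @ H0 ⇒ log+=15
    tell(24) @ H0 ⇒ log+=24
    H0 returns (1, (15, 24))
    H1 returns [(1, (15, 24))]
  branch[2] choose=6:
    tell(15) @ H0 ⇒ log+=15
    tell(24) @ H0 ⇒ log+=24
    H0 returns (6, (15, 24))
    H1 returns [(6, (15, 24))]
= [(2, (15, 24)), (1, (15, 24)), (6, (15, 24))]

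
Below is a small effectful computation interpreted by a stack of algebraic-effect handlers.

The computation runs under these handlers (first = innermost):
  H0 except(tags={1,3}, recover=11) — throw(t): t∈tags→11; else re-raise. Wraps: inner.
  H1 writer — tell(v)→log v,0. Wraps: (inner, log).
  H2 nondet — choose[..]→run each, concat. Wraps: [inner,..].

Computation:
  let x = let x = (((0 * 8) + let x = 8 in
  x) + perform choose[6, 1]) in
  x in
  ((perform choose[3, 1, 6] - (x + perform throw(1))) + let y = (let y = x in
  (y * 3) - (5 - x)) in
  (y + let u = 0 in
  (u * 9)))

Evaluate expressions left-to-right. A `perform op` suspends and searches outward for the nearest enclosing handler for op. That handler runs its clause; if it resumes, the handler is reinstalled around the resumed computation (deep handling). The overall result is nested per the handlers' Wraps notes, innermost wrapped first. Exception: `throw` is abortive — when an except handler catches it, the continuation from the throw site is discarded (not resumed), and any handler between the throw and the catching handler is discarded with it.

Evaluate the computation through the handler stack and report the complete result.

Working:
choose[6, 1] @ H2
  branch[0] choose=6:
    choose[3, 1, 6] @ H2
      branch[0] choose=3:
        throw(1) @ H0 caught ⇒ 11
        H1 returns (11, ())
        H2 returns [(11, ())]
      branch[1] choose=1:
        throw(1) @ H0 caught ⇒ 11
        H1 returns (11, ())
        H2 returns [(11, ())]
      branch[2] choose=6:
        throw(1) @ H0 caught ⇒ 11
        H1 returns (11, ())
        H2 returns [(11, ())]
  branch[1] choose=1:
    choose[3, 1, 6] @ H2
      branch[0] choose=3:
        throw(1) @ H0 caught ⇒ 11
        H1 returns (11, ())
        H2 returns [(11, ())]
      branch[1] choose=1:
        throw(1) @ H0 caught ⇒ 11
        H1 returns (11, ())
        H2 returns [(11, ())]
      branch[2] choose=6:
        throw(1) @ H0 caught ⇒ 11
        H1 returns (11, ())
        H2 returns [(11, ())]
= [(11, ()), (11, ()), (11, ()), (11, ()), (11, ()), (11, ())]

Answer: [(11, ()), (11, ()), (11, ()), (11, ()), (11, ()), (11, ())]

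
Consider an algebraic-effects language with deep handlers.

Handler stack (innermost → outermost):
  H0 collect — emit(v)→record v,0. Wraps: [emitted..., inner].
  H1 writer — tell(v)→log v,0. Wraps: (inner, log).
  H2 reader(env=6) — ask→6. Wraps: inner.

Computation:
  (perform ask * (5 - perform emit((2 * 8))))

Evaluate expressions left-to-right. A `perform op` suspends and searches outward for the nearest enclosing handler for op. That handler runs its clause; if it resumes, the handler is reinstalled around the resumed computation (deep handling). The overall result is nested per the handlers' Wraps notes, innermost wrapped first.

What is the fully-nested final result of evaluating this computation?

Answer: ([16, 30], ())

Step-by-step:
ask @ H2 ⇒ 6
emit(16) @ H0 ⇒ out+=16
H0 returns [16, 30]
H1 returns ([16, 30], ())
H2 returns ([16, 30], ())
= ([16, 30], ())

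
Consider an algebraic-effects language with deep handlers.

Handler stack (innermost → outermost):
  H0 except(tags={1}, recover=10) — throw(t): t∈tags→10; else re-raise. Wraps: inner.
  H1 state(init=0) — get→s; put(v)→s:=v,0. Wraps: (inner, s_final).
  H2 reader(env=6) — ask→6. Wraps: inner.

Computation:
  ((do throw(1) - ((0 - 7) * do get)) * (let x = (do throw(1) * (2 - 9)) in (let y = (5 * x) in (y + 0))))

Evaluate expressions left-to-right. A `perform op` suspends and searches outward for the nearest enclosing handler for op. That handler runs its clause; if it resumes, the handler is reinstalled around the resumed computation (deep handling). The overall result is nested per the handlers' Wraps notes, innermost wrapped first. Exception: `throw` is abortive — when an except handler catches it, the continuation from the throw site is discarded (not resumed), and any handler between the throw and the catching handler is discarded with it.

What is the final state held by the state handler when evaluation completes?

Working:
throw(1) @ H0 caught ⇒ 10
H1 returns (10, 0)
H2 returns (10, 0)
= (10, 0)

Answer: 0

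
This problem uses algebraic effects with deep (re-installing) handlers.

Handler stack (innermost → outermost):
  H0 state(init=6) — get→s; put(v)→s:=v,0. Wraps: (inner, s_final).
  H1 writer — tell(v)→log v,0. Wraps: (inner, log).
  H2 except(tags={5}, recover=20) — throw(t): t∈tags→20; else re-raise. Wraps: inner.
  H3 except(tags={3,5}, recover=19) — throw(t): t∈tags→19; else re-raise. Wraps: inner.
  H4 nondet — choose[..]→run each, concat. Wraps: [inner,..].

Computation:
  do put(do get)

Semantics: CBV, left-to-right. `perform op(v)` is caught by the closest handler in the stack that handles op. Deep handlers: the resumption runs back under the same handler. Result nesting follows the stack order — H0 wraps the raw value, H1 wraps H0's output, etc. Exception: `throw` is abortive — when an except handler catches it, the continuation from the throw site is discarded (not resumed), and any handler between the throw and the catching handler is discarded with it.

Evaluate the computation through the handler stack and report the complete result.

Evaluation trace:
get @ H0 ⇒ 6
put(6) @ H0 ⇒ s:=6
H0 returns (0, 6)
H1 returns ((0, 6), ())
H2 returns ((0, 6), ())
H3 returns ((0, 6), ())
H4 returns [((0, 6), ())]
= [((0, 6), ())]

Answer: [((0, 6), ())]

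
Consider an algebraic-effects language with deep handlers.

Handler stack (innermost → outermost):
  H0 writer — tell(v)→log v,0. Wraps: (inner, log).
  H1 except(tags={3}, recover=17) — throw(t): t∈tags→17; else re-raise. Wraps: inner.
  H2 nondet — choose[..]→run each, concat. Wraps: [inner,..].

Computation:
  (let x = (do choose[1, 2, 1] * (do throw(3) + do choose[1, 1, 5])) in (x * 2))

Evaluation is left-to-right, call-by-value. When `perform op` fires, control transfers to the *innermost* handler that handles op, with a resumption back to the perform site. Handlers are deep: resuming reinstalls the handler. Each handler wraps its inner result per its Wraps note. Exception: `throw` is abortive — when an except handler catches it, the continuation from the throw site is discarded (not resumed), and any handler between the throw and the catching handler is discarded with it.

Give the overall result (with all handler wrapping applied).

Step-by-step:
choose[1, 2, 1] @ H2
  branch[0] choose=1:
    throw(3) @ H1 caught ⇒ 17
    H2 returns [17]
  branch[1] choose=2:
    throw(3) @ H1 caught ⇒ 17
    H2 returns [17]
  branch[2] choose=1:
    throw(3) @ H1 caught ⇒ 17
    H2 returns [17]
= [17, 17, 17]

Answer: [17, 17, 17]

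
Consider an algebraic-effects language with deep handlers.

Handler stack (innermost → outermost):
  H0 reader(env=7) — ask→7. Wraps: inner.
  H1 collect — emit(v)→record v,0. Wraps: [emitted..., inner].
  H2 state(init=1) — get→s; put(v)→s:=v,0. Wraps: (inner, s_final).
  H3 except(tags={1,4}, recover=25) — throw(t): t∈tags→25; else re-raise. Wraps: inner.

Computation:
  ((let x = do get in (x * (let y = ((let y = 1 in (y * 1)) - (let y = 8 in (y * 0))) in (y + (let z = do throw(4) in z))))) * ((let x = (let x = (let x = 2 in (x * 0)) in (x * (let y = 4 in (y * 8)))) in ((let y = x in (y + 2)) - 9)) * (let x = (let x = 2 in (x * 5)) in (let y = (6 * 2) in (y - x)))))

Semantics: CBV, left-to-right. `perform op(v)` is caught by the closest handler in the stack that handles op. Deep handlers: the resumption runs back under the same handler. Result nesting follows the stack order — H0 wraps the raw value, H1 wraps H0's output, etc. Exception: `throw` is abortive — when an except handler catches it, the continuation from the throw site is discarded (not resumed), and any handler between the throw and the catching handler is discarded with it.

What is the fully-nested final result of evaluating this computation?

Answer: 25

Evaluation trace:
get @ H2 ⇒ 1
throw(4) @ H3 caught ⇒ 25
= 25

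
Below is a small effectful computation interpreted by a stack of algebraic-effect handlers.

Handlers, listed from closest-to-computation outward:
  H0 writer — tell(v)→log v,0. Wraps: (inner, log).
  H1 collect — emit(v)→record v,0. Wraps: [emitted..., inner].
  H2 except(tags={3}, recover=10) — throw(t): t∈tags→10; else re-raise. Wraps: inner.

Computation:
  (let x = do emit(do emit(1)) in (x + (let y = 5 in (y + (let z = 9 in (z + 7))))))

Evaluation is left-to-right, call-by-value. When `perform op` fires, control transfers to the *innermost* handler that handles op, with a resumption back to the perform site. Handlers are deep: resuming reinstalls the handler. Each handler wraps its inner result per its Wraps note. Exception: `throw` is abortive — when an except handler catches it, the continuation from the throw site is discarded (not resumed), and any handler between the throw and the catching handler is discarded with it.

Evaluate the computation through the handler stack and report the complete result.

Answer: [1, 0, (21, ())]

Step-by-step:
emit(1) @ H1 ⇒ out+=1
emit(0) @ H1 ⇒ out+=0
H0 returns (21, ())
H1 returns [1, 0, (21, ())]
H2 returns [1, 0, (21, ())]
= [1, 0, (21, ())]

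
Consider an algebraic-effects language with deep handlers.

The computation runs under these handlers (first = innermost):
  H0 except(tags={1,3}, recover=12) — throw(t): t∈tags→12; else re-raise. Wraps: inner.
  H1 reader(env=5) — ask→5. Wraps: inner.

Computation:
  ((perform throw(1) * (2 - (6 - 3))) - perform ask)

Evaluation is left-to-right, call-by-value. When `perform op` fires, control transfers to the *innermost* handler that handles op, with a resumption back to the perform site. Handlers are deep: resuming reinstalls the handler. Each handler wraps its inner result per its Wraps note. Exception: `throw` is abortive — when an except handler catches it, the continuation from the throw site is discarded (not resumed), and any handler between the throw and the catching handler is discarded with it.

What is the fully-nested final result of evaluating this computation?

Working:
throw(1) @ H0 caught ⇒ 12
H1 returns 12
= 12

Answer: 12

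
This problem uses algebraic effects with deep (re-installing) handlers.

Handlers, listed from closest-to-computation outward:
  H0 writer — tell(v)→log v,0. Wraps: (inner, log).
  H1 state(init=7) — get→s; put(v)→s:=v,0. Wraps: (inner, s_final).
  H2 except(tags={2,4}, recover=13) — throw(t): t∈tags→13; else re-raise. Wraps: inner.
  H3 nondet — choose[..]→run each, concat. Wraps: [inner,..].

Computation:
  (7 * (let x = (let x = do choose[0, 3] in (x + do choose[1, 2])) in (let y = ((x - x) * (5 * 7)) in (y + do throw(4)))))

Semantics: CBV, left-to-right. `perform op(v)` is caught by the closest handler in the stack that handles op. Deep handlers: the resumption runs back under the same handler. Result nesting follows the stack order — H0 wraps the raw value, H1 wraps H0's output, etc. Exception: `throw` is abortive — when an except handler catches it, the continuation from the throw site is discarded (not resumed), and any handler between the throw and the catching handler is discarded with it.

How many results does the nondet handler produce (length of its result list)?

Answer: 4

Evaluation trace:
choose[0, 3] @ H3
  branch[0] choose=0:
    choose[1, 2] @ H3
      branch[0] choose=1:
        throw(4) @ H2 caught ⇒ 13
        H3 returns [13]
      branch[1] choose=2:
        throw(4) @ H2 caught ⇒ 13
        H3 returns [13]
  branch[1] choose=3:
    choose[1, 2] @ H3
      branch[0] choose=1:
        throw(4) @ H2 caught ⇒ 13
        H3 returns [13]
      branch[1] choose=2:
        throw(4) @ H2 caught ⇒ 13
        H3 returns [13]
= [13, 13, 13, 13]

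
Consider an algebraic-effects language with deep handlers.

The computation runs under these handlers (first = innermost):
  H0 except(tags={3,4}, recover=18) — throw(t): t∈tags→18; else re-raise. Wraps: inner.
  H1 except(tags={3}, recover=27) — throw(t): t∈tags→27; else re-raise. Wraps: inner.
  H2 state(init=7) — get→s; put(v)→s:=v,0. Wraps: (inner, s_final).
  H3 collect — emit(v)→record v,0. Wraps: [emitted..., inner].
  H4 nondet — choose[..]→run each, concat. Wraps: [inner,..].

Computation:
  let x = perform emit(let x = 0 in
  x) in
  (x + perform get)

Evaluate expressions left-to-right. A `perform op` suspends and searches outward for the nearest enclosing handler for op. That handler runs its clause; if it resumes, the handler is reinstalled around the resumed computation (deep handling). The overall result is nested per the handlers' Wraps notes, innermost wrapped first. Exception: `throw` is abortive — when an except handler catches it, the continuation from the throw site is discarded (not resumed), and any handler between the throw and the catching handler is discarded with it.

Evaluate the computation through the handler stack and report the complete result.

Evaluation trace:
emit(0) @ H3 ⇒ out+=0
get @ H2 ⇒ 7
H0 returns 7
H1 returns 7
H2 returns (7, 7)
H3 returns [0, (7, 7)]
H4 returns [[0, (7, 7)]]
= [[0, (7, 7)]]

Answer: [[0, (7, 7)]]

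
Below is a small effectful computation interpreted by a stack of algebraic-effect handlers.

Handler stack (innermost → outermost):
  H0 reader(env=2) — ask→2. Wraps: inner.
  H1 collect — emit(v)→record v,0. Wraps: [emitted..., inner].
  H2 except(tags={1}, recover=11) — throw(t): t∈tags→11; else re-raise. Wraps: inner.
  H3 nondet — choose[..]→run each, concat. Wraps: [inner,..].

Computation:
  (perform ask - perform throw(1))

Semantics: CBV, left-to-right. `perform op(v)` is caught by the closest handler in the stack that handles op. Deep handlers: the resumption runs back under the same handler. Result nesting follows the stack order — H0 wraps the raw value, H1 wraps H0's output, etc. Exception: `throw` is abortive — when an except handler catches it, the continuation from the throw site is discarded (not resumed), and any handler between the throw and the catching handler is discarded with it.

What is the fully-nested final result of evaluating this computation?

Evaluation trace:
ask @ H0 ⇒ 2
throw(1) @ H2 caught ⇒ 11
H3 returns [11]
= [11]

Answer: [11]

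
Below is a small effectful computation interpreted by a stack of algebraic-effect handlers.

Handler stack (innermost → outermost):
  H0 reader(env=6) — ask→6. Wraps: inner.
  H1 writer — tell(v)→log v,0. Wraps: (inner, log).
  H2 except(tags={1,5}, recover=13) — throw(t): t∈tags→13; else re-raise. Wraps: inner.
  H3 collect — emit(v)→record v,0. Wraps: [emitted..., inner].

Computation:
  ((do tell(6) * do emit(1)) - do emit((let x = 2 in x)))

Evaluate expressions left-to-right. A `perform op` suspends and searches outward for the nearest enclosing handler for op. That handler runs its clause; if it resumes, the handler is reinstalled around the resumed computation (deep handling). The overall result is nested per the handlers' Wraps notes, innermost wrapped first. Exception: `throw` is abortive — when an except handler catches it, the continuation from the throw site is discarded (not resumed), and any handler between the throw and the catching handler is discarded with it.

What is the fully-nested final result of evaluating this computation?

Answer: [1, 2, (0, (6))]

Working:
tell(6) @ H1 ⇒ log+=6
emit(1) @ H3 ⇒ out+=1
emit(2) @ H3 ⇒ out+=2
H0 returns 0
H1 returns (0, (6))
H2 returns (0, (6))
H3 returns [1, 2, (0, (6))]
= [1, 2, (0, (6))]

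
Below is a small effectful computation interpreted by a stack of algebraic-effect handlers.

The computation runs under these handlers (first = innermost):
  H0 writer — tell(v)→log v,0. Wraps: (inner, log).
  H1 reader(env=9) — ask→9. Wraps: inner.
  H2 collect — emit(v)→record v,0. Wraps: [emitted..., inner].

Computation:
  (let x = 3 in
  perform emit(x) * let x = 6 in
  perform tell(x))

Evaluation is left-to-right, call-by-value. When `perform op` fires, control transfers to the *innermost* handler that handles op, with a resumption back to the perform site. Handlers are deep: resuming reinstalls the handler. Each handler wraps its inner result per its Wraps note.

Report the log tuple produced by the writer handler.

Evaluation trace:
emit(3) @ H2 ⇒ out+=3
tell(6) @ H0 ⇒ log+=6
H0 returns (0, (6))
H1 returns (0, (6))
H2 returns [3, (0, (6))]
= [3, (0, (6))]

Answer: (6)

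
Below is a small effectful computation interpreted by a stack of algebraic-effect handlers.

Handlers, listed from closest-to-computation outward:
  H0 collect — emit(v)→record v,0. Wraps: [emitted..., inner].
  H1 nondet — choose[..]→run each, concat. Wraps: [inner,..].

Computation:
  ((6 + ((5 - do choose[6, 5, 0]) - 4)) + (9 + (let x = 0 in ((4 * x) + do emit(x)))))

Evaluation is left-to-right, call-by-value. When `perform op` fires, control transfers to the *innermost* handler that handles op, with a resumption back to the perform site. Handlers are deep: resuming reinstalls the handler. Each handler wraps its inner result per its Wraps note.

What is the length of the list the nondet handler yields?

Answer: 3

Evaluation trace:
choose[6, 5, 0] @ H1
  branch[0] choose=6:
    emit(0) @ H0 ⇒ out+=0
    H0 returns [0, 10]
    H1 returns [[0, 10]]
  branch[1] choose=5:
    emit(0) @ H0 ⇒ out+=0
    H0 returns [0, 11]
    H1 returns [[0, 11]]
  branch[2] choose=0:
    emit(0) @ H0 ⇒ out+=0
    H0 returns [0, 16]
    H1 returns [[0, 16]]
= [[0, 10], [0, 11], [0, 16]]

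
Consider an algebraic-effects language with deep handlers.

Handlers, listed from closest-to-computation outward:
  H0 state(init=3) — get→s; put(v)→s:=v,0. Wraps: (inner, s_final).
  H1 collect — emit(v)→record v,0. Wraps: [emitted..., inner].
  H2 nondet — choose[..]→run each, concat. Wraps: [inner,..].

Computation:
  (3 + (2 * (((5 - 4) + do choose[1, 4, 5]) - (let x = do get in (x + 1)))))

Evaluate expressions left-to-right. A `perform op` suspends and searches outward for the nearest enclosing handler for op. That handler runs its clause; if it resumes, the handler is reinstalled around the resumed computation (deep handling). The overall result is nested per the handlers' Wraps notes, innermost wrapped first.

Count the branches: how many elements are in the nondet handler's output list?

Answer: 3

Working:
choose[1, 4, 5] @ H2
  branch[0] choose=1:
    get @ H0 ⇒ 3
    H0 returns (-1, 3)
    H1 returns [(-1, 3)]
    H2 returns [[(-1, 3)]]
  branch[1] choose=4:
    get @ H0 ⇒ 3
    H0 returns (5, 3)
    H1 returns [(5, 3)]
    H2 returns [[(5, 3)]]
  branch[2] choose=5:
    get @ H0 ⇒ 3
    H0 returns (7, 3)
    H1 returns [(7, 3)]
    H2 returns [[(7, 3)]]
= [[(-1, 3)], [(5, 3)], [(7, 3)]]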